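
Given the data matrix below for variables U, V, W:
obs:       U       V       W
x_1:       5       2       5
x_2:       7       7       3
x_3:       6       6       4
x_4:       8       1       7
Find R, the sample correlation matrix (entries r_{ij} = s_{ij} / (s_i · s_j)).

Step 1 — column means:
  mean(U) = (5 + 7 + 6 + 8) / 4 = 26/4 = 6.5
  mean(V) = (2 + 7 + 6 + 1) / 4 = 16/4 = 4
  mean(W) = (5 + 3 + 4 + 7) / 4 = 19/4 = 4.75

Step 2 — sample variances and covariances s[i,j] = (1/(n-1)) · Σ_k (x_{k,i} - mean_i) · (x_{k,j} - mean_j), with n-1 = 3:
  s[U,U] = ((-1.5)·(-1.5) + (0.5)·(0.5) + (-0.5)·(-0.5) + (1.5)·(1.5)) / 3 = 5/3 = 1.6667
  s[U,V] = ((-1.5)·(-2) + (0.5)·(3) + (-0.5)·(2) + (1.5)·(-3)) / 3 = -1/3 = -0.3333
  s[U,W] = ((-1.5)·(0.25) + (0.5)·(-1.75) + (-0.5)·(-0.75) + (1.5)·(2.25)) / 3 = 2.5/3 = 0.8333
  s[V,V] = ((-2)·(-2) + (3)·(3) + (2)·(2) + (-3)·(-3)) / 3 = 26/3 = 8.6667
  s[V,W] = ((-2)·(0.25) + (3)·(-1.75) + (2)·(-0.75) + (-3)·(2.25)) / 3 = -14/3 = -4.6667
  s[W,W] = ((0.25)·(0.25) + (-1.75)·(-1.75) + (-0.75)·(-0.75) + (2.25)·(2.25)) / 3 = 8.75/3 = 2.9167
  Sample standard deviations s_i = √(s[i,i]):
  s(U) = √(1.6667) = 1.291
  s(V) = √(8.6667) = 2.9439
  s(W) = √(2.9167) = 1.7078

Step 3 — r_{ij} = s_{ij} / (s_i · s_j):
  r[U,U] = 1 (diagonal).
  r[U,V] = -0.3333 / (1.291 · 2.9439) = -0.3333 / 3.8006 = -0.0877
  r[U,W] = 0.8333 / (1.291 · 1.7078) = 0.8333 / 2.2048 = 0.378
  r[V,V] = 1 (diagonal).
  r[V,W] = -4.6667 / (2.9439 · 1.7078) = -4.6667 / 5.0277 = -0.9282
  r[W,W] = 1 (diagonal).

R is symmetric with unit diagonal. Assembling:

R = [[1, -0.0877, 0.378],
 [-0.0877, 1, -0.9282],
 [0.378, -0.9282, 1]]


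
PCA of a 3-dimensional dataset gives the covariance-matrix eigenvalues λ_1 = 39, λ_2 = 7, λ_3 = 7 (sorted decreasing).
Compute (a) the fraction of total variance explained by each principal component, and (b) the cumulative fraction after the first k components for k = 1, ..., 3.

Step 1 — total variance = trace(Sigma) = Σ λ_i = 39 + 7 + 7 = 53.

Step 2 — fraction explained by component i = λ_i / Σ λ:
  PC1: 39/53 = 0.7358
  PC2: 7/53 = 0.1321
  PC3: 7/53 = 0.1321

Step 3 — cumulative fraction after k components = (λ_1 + ... + λ_k) / Σ λ:
  k = 1: 39/53 = 0.7358
  k = 2: (39 + 7)/53 = 46/53 = 0.8679
  k = 3: (39 + 7 + 7)/53 = 53/53 = 1

Summary (fraction, with percent):

explained: PC1 0.7358 (73.58%), PC2 0.1321 (13.21%), PC3 0.1321 (13.21%);  cumulative: 0.7358, 0.8679, 1


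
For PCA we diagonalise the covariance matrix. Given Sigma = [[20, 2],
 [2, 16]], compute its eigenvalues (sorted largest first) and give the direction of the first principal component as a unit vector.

Step 1 — characteristic polynomial of 2×2 Sigma:
  det(Sigma - λI) = λ² - trace · λ + det = 0.
  trace = 20 + 16 = 36, det = 20·16 - (2)² = 316.
Step 2 — discriminant:
  Δ = trace² - 4·det = 1296 - 1264 = 32.
Step 3 — eigenvalues:
  λ = (trace ± √Δ)/2 = (36 ± 5.6569)/2,
  λ_1 = 20.8284,  λ_2 = 15.1716.

Step 4 — unit eigenvector for λ_1: solve (Sigma - λ_1 I)v = 0. First row:
  (20 - 20.8284)·v_x + (2)·v_y = 0, i.e. (-0.8284)·v_x + (2)·v_y = 0,
  so v ∝ (b, λ_1 - a) = (2, 0.8284) = u.
  ||u|| = √((2)² + (0.8284)²) = √(4.6863) ≈ 2.1648,
  v_1 = u/||u|| ≈ (0.9239, 0.3827) (||v_1|| = 1).

λ_1 = 20.8284,  λ_2 = 15.1716;  v_1 ≈ (0.9239, 0.3827)


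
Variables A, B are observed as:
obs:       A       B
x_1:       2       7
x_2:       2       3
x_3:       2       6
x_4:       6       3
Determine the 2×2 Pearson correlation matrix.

Step 1 — column means:
  mean(A) = (2 + 2 + 2 + 6) / 4 = 12/4 = 3
  mean(B) = (7 + 3 + 6 + 3) / 4 = 19/4 = 4.75

Step 2 — sample variances and covariances s[i,j] = (1/(n-1)) · Σ_k (x_{k,i} - mean_i) · (x_{k,j} - mean_j), with n-1 = 3:
  s[A,A] = ((-1)·(-1) + (-1)·(-1) + (-1)·(-1) + (3)·(3)) / 3 = 12/3 = 4
  s[A,B] = ((-1)·(2.25) + (-1)·(-1.75) + (-1)·(1.25) + (3)·(-1.75)) / 3 = -7/3 = -2.3333
  s[B,B] = ((2.25)·(2.25) + (-1.75)·(-1.75) + (1.25)·(1.25) + (-1.75)·(-1.75)) / 3 = 12.75/3 = 4.25
  Sample standard deviations s_i = √(s[i,i]):
  s(A) = √(4) = 2
  s(B) = √(4.25) = 2.0616

Step 3 — r_{ij} = s_{ij} / (s_i · s_j):
  r[A,A] = 1 (diagonal).
  r[A,B] = -2.3333 / (2 · 2.0616) = -2.3333 / 4.1231 = -0.5659
  r[B,B] = 1 (diagonal).

R is symmetric with unit diagonal. Assembling:

R = [[1, -0.5659],
 [-0.5659, 1]]


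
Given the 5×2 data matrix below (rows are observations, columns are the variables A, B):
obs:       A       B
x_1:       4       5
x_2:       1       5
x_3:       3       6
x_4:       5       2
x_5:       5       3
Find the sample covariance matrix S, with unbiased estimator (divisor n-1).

Step 1 — column means:
  mean(A) = (4 + 1 + 3 + 5 + 5) / 5 = 18/5 = 3.6
  mean(B) = (5 + 5 + 6 + 2 + 3) / 5 = 21/5 = 4.2

Step 2 — sample covariance S[i,j] = (1/(n-1)) · Σ_k (x_{k,i} - mean_i) · (x_{k,j} - mean_j), with n-1 = 4.
  S[A,A] = ((0.4)·(0.4) + (-2.6)·(-2.6) + (-0.6)·(-0.6) + (1.4)·(1.4) + (1.4)·(1.4)) / 4 = 11.2/4 = 2.8
  S[A,B] = ((0.4)·(0.8) + (-2.6)·(0.8) + (-0.6)·(1.8) + (1.4)·(-2.2) + (1.4)·(-1.2)) / 4 = -7.6/4 = -1.9
  S[B,B] = ((0.8)·(0.8) + (0.8)·(0.8) + (1.8)·(1.8) + (-2.2)·(-2.2) + (-1.2)·(-1.2)) / 4 = 10.8/4 = 2.7

S is symmetric (S[j,i] = S[i,j]). Assembling:

S = [[2.8, -1.9],
 [-1.9, 2.7]]


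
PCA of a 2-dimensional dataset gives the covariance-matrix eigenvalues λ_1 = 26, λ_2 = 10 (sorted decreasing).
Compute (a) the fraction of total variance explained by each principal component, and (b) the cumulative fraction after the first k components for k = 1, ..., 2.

Step 1 — total variance = trace(Sigma) = Σ λ_i = 26 + 10 = 36.

Step 2 — fraction explained by component i = λ_i / Σ λ:
  PC1: 26/36 = 0.7222
  PC2: 10/36 = 0.2778

Step 3 — cumulative fraction after k components = (λ_1 + ... + λ_k) / Σ λ:
  k = 1: 26/36 = 0.7222
  k = 2: (26 + 10)/36 = 36/36 = 1

Summary (fraction, with percent):

explained: PC1 0.7222 (72.22%), PC2 0.2778 (27.78%);  cumulative: 0.7222, 1


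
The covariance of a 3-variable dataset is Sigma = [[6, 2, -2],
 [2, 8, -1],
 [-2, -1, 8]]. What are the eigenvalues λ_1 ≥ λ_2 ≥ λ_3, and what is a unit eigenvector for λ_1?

Step 1 — characteristic polynomial p(λ) = det(λI - Sigma) = λ³ - tr·λ² + c_1·λ - det, where tr = trace, c_1 = sum of the principal 2×2 minors, det = det(Sigma):
  tr = 6 + 8 + 8 = 22,
  c_1 = (6·8 - (2)²) + (6·8 - (-2)²) + (8·8 - (-1)²) = 44 + 44 + 63 = 151,
  det = 6·(8·8 - (-1)²) - (2)·((2)·8 - (-1)·(-2)) + (-2)·((2)·(-1) - 8·(-2)) = 6·(63) - (2)·(14) + (-2)·(14) = 322.
  So p(λ) = λ³ - 22λ² + 151λ - 322.
Step 2 — look for an integer root (rational root theorem: any rational root is an integer divisor of 322). Testing λ = 7:
  p(7) = 343 - 1078 + 1057 - 322 = 0  ✓
  Dividing out (λ - 7): p(λ) = (λ - 7)(λ² - 15λ + 46).
Step 3 — remaining eigenvalues from the quadratic λ² - 15λ + 46 = 0:
  Δ = 15² - 4·46 = 225 - 184 = 41,  λ = (15 ± √41)/2 = (15 ± 6.4031)/2 ≈ 10.7016 or 4.2984.
  Sorted: λ_1 = 10.7016,  λ_2 = 7,  λ_3 = 4.2984  (check: sum = 22 = tr ✓).

Step 4 — unit eigenvector for λ_1 ≈ 10.7016: v spans the null space of (Sigma - λ_1 I), whose rows are
  r_1 = (-4.7016, 2, -2),  r_2 = (2, -2.7016, -1),  r_3 = (-2, -1, -2.7016).
  v is orthogonal to every row, so take v ∝ r_1 × r_2 = ((2)·(-1) - (-2)·(-2.7016), (-2)·(2) - (-4.7016)·(-1), (-4.7016)·(-2.7016) - (2)·(2)) ≈ (-7.4031, -8.7016, 8.7016).
  Rescale (multiply by -1 so the first nonzero entry is positive): u = (7.4031, 8.7016, -8.7016).
  ||u|| = √((7.4031)² + (8.7016)² + (-8.7016)²) = √(206.2406) ≈ 14.3611,  v_1 = u/||u|| ≈ (0.5155, 0.6059, -0.6059) (||v_1|| = 1).

λ_1 = 10.7016,  λ_2 = 7,  λ_3 = 4.2984;  v_1 ≈ (0.5155, 0.6059, -0.6059)


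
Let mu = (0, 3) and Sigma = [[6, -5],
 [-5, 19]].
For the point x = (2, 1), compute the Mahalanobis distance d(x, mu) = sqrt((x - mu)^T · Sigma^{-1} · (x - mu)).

Step 1 — centre the observation: (x - mu) = (2, -2).

Step 2 — invert Sigma. det(Sigma) = 6·19 - (-5)² = 89.
  Sigma^{-1} = (1/det) · [[d, -b], [-b, a]] = [[0.2135, 0.0562],
 [0.0562, 0.0674]].

Step 3 — form the quadratic (x - mu)^T · Sigma^{-1} · (x - mu):
  Sigma^{-1} · (x - mu) = (0.3146, -0.0225).
  (x - mu)^T · [Sigma^{-1} · (x - mu)] = (2)·(0.3146) + (-2)·(-0.0225) = 0.6742.

Step 4 — take square root: d = √(0.6742) ≈ 0.8211.

d(x, mu) = √(0.6742) ≈ 0.8211


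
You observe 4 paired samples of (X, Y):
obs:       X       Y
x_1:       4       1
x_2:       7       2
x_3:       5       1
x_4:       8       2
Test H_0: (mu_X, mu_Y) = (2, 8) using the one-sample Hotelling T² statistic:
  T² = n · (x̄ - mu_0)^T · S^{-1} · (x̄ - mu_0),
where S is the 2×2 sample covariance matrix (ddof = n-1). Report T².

Step 1 — sample mean vector:
  mean(X) = (4 + 7 + 5 + 8) / 4 = 24/4 = 6
  mean(Y) = (1 + 2 + 1 + 2) / 4 = 6/4 = 1.5
  x̄ = (6, 1.5),  deviation x̄ - mu_0 = (6, 1.5) - (2, 8) = (4, -6.5).

Step 2 — sample covariance matrix, S[i,j] = (1/(n-1)) · Σ_k (x_{k,i} - mean_i) · (x_{k,j} - mean_j), divisor n-1 = 3:
  S[X,X] = ((-2)·(-2) + (1)·(1) + (-1)·(-1) + (2)·(2)) / 3 = 10/3 = 3.3333
  S[X,Y] = ((-2)·(-0.5) + (1)·(0.5) + (-1)·(-0.5) + (2)·(0.5)) / 3 = 3/3 = 1
  S[Y,Y] = ((-0.5)·(-0.5) + (0.5)·(0.5) + (-0.5)·(-0.5) + (0.5)·(0.5)) / 3 = 1/3 = 0.3333
  S = [[3.3333, 1],
 [1, 0.3333]].

Step 3 — invert S. det(S) = 3.3333·0.3333 - (1)² = 0.1111.
  S^{-1} = (1/det) · [[d, -b], [-b, a]] = [[3, -9],
 [-9, 30]].

Step 4 — quadratic form (x̄ - mu_0)^T · S^{-1} · (x̄ - mu_0):
  S^{-1} · (x̄ - mu_0) = (70.5, -231),
  (x̄ - mu_0)^T · [...] = (4)·(70.5) + (-6.5)·(-231) = 1783.5.

Step 5 — scale by n: T² = 4 · 1783.5 = 7134.

T² ≈ 7134


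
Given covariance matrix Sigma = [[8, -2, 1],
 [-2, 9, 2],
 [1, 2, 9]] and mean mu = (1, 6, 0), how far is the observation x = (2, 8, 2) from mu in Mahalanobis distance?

Step 1 — centre the observation: (x - mu) = (1, 2, 2).

Step 2 — invert Sigma (cofactor / det for 3×3, or solve directly):
  Sigma^{-1} = [[0.1368, 0.0355, -0.0231],
 [0.0355, 0.1261, -0.032],
 [-0.0231, -0.032, 0.1208]].

Step 3 — form the quadratic (x - mu)^T · Sigma^{-1} · (x - mu):
  Sigma^{-1} · (x - mu) = (0.1616, 0.2238, 0.1545).
  (x - mu)^T · [Sigma^{-1} · (x - mu)] = (1)·(0.1616) + (2)·(0.2238) + (2)·(0.1545) = 0.9183.

Step 4 — take square root: d = √(0.9183) ≈ 0.9583.

d(x, mu) = √(0.9183) ≈ 0.9583


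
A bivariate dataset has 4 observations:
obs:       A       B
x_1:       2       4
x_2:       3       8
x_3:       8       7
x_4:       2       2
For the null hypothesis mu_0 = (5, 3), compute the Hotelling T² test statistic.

Step 1 — sample mean vector:
  mean(A) = (2 + 3 + 8 + 2) / 4 = 15/4 = 3.75
  mean(B) = (4 + 8 + 7 + 2) / 4 = 21/4 = 5.25
  x̄ = (3.75, 5.25),  deviation x̄ - mu_0 = (3.75, 5.25) - (5, 3) = (-1.25, 2.25).

Step 2 — sample covariance matrix, S[i,j] = (1/(n-1)) · Σ_k (x_{k,i} - mean_i) · (x_{k,j} - mean_j), divisor n-1 = 3:
  S[A,A] = ((-1.75)·(-1.75) + (-0.75)·(-0.75) + (4.25)·(4.25) + (-1.75)·(-1.75)) / 3 = 24.75/3 = 8.25
  S[A,B] = ((-1.75)·(-1.25) + (-0.75)·(2.75) + (4.25)·(1.75) + (-1.75)·(-3.25)) / 3 = 13.25/3 = 4.4167
  S[B,B] = ((-1.25)·(-1.25) + (2.75)·(2.75) + (1.75)·(1.75) + (-3.25)·(-3.25)) / 3 = 22.75/3 = 7.5833
  S = [[8.25, 4.4167],
 [4.4167, 7.5833]].

Step 3 — invert S. det(S) = 8.25·7.5833 - (4.4167)² = 43.0556.
  S^{-1} = (1/det) · [[d, -b], [-b, a]] = [[0.1761, -0.1026],
 [-0.1026, 0.1916]].

Step 4 — quadratic form (x̄ - mu_0)^T · S^{-1} · (x̄ - mu_0):
  S^{-1} · (x̄ - mu_0) = (-0.451, 0.5594),
  (x̄ - mu_0)^T · [...] = (-1.25)·(-0.451) + (2.25)·(0.5594) = 1.8223.

Step 5 — scale by n: T² = 4 · 1.8223 = 7.289.

T² ≈ 7.289


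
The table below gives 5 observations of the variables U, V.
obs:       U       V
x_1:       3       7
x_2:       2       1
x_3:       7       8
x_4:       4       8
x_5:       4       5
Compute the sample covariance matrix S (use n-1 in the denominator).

Step 1 — column means:
  mean(U) = (3 + 2 + 7 + 4 + 4) / 5 = 20/5 = 4
  mean(V) = (7 + 1 + 8 + 8 + 5) / 5 = 29/5 = 5.8

Step 2 — sample covariance S[i,j] = (1/(n-1)) · Σ_k (x_{k,i} - mean_i) · (x_{k,j} - mean_j), with n-1 = 4.
  S[U,U] = ((-1)·(-1) + (-2)·(-2) + (3)·(3) + (0)·(0) + (0)·(0)) / 4 = 14/4 = 3.5
  S[U,V] = ((-1)·(1.2) + (-2)·(-4.8) + (3)·(2.2) + (0)·(2.2) + (0)·(-0.8)) / 4 = 15/4 = 3.75
  S[V,V] = ((1.2)·(1.2) + (-4.8)·(-4.8) + (2.2)·(2.2) + (2.2)·(2.2) + (-0.8)·(-0.8)) / 4 = 34.8/4 = 8.7

S is symmetric (S[j,i] = S[i,j]). Assembling:

S = [[3.5, 3.75],
 [3.75, 8.7]]


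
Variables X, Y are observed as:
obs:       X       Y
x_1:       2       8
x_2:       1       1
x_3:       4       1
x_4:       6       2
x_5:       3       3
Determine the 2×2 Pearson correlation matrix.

Step 1 — column means:
  mean(X) = (2 + 1 + 4 + 6 + 3) / 5 = 16/5 = 3.2
  mean(Y) = (8 + 1 + 1 + 2 + 3) / 5 = 15/5 = 3

Step 2 — sample variances and covariances s[i,j] = (1/(n-1)) · Σ_k (x_{k,i} - mean_i) · (x_{k,j} - mean_j), with n-1 = 4:
  s[X,X] = ((-1.2)·(-1.2) + (-2.2)·(-2.2) + (0.8)·(0.8) + (2.8)·(2.8) + (-0.2)·(-0.2)) / 4 = 14.8/4 = 3.7
  s[X,Y] = ((-1.2)·(5) + (-2.2)·(-2) + (0.8)·(-2) + (2.8)·(-1) + (-0.2)·(0)) / 4 = -6/4 = -1.5
  s[Y,Y] = ((5)·(5) + (-2)·(-2) + (-2)·(-2) + (-1)·(-1) + (0)·(0)) / 4 = 34/4 = 8.5
  Sample standard deviations s_i = √(s[i,i]):
  s(X) = √(3.7) = 1.9235
  s(Y) = √(8.5) = 2.9155

Step 3 — r_{ij} = s_{ij} / (s_i · s_j):
  r[X,X] = 1 (diagonal).
  r[X,Y] = -1.5 / (1.9235 · 2.9155) = -1.5 / 5.608 = -0.2675
  r[Y,Y] = 1 (diagonal).

R is symmetric with unit diagonal. Assembling:

R = [[1, -0.2675],
 [-0.2675, 1]]


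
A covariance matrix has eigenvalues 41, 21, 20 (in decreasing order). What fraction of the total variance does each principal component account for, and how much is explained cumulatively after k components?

Step 1 — total variance = trace(Sigma) = Σ λ_i = 41 + 21 + 20 = 82.

Step 2 — fraction explained by component i = λ_i / Σ λ:
  PC1: 41/82 = 0.5
  PC2: 21/82 = 0.2561
  PC3: 20/82 = 0.2439

Step 3 — cumulative fraction after k components = (λ_1 + ... + λ_k) / Σ λ:
  k = 1: 41/82 = 0.5
  k = 2: (41 + 21)/82 = 62/82 = 0.7561
  k = 3: (41 + 21 + 20)/82 = 82/82 = 1

Summary (fraction, with percent):

explained: PC1 0.5 (50%), PC2 0.2561 (25.61%), PC3 0.2439 (24.39%);  cumulative: 0.5, 0.7561, 1


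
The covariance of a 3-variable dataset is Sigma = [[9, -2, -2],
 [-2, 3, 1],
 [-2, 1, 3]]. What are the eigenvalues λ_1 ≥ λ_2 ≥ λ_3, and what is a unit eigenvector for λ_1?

Step 1 — characteristic polynomial p(λ) = det(λI - Sigma) = λ³ - tr·λ² + c_1·λ - det, where tr = trace, c_1 = sum of the principal 2×2 minors, det = det(Sigma):
  tr = 9 + 3 + 3 = 15,
  c_1 = (9·3 - (-2)²) + (9·3 - (-2)²) + (3·3 - (1)²) = 23 + 23 + 8 = 54,
  det = 9·(3·3 - (1)²) - (-2)·((-2)·3 - (1)·(-2)) + (-2)·((-2)·(1) - 3·(-2)) = 9·(8) - (-2)·(-4) + (-2)·(4) = 56.
  So p(λ) = λ³ - 15λ² + 54λ - 56.
Step 2 — look for an integer root (rational root theorem: any rational root is an integer divisor of 56). Testing λ = 2:
  p(2) = 8 - 60 + 108 - 56 = 0  ✓
  Dividing out (λ - 2): p(λ) = (λ - 2)(λ² - 13λ + 28).
Step 3 — remaining eigenvalues from the quadratic λ² - 13λ + 28 = 0:
  Δ = 13² - 4·28 = 169 - 112 = 57,  λ = (13 ± √57)/2 = (13 ± 7.5498)/2 ≈ 10.2749 or 2.7251.
  Sorted: λ_1 = 10.2749,  λ_2 = 2.7251,  λ_3 = 2  (check: sum = 15 = tr ✓).

Step 4 — unit eigenvector for λ_1 ≈ 10.2749: v spans the null space of (Sigma - λ_1 I), whose rows are
  r_1 = (-1.2749, -2, -2),  r_2 = (-2, -7.2749, 1),  r_3 = (-2, 1, -7.2749).
  v is orthogonal to every row, so take v ∝ r_1 × r_2 = ((-2)·(1) - (-2)·(-7.2749), (-2)·(-2) - (-1.2749)·(1), (-1.2749)·(-7.2749) - (-2)·(-2)) ≈ (-16.5498, 5.2749, 5.2749).
  Rescale (multiply by -1 so the first nonzero entry is positive): u = (16.5498, -5.2749, -5.2749).
  ||u|| = √((16.5498)² + (-5.2749)² + (-5.2749)²) = √(329.5465) ≈ 18.1534,  v_1 = u/||u|| ≈ (0.9117, -0.2906, -0.2906) (||v_1|| = 1).

λ_1 = 10.2749,  λ_2 = 2.7251,  λ_3 = 2;  v_1 ≈ (0.9117, -0.2906, -0.2906)


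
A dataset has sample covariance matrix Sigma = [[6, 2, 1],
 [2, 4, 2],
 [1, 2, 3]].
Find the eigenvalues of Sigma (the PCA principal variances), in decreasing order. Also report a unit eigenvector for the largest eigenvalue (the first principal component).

Step 1 — characteristic polynomial p(λ) = det(λI - Sigma) = λ³ - tr·λ² + c_1·λ - det, where tr = trace, c_1 = sum of the principal 2×2 minors, det = det(Sigma):
  tr = 6 + 4 + 3 = 13,
  c_1 = (6·4 - (2)²) + (6·3 - (1)²) + (4·3 - (2)²) = 20 + 17 + 8 = 45,
  det = 6·(4·3 - (2)²) - (2)·((2)·3 - (2)·(1)) + (1)·((2)·(2) - 4·(1)) = 6·(8) - (2)·(4) + (1)·(0) = 40.
  So p(λ) = λ³ - 13λ² + 45λ - 40.
Step 2 — look for an integer root (rational root theorem: any rational root is an integer divisor of 40). Testing λ = 8:
  p(8) = 512 - 832 + 360 - 40 = 0  ✓
  Dividing out (λ - 8): p(λ) = (λ - 8)(λ² - 5λ + 5).
Step 3 — remaining eigenvalues from the quadratic λ² - 5λ + 5 = 0:
  Δ = 5² - 4·5 = 25 - 20 = 5,  λ = (5 ± √5)/2 = (5 ± 2.2361)/2 ≈ 3.618 or 1.382.
  Sorted: λ_1 = 8,  λ_2 = 3.618,  λ_3 = 1.382  (check: sum = 13 = tr ✓).

Step 4 — unit eigenvector for λ_1 = 8: v spans the null space of (Sigma - λ_1 I), whose rows are
  r_1 = (-2, 2, 1),  r_2 = (2, -4, 2),  r_3 = (1, 2, -5).
  v is orthogonal to every row, so take v ∝ r_1 × r_2 = ((2)·(2) - (1)·(-4), (1)·(2) - (-2)·(2), (-2)·(-4) - (2)·(2)) = (8, 6, 4).
  Rescale (divide by 2): u = (4, 3, 2).
  ||u|| = √((4)² + (3)² + (2)²) = √(29) ≈ 5.3852,  v_1 = u/||u|| ≈ (0.7428, 0.5571, 0.3714) (||v_1|| = 1).

λ_1 = 8,  λ_2 = 3.618,  λ_3 = 1.382;  v_1 ≈ (0.7428, 0.5571, 0.3714)


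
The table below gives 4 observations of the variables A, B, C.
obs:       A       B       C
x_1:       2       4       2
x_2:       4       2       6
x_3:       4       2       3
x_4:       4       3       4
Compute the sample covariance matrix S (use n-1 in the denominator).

Step 1 — column means:
  mean(A) = (2 + 4 + 4 + 4) / 4 = 14/4 = 3.5
  mean(B) = (4 + 2 + 2 + 3) / 4 = 11/4 = 2.75
  mean(C) = (2 + 6 + 3 + 4) / 4 = 15/4 = 3.75

Step 2 — sample covariance S[i,j] = (1/(n-1)) · Σ_k (x_{k,i} - mean_i) · (x_{k,j} - mean_j), with n-1 = 3.
  S[A,A] = ((-1.5)·(-1.5) + (0.5)·(0.5) + (0.5)·(0.5) + (0.5)·(0.5)) / 3 = 3/3 = 1
  S[A,B] = ((-1.5)·(1.25) + (0.5)·(-0.75) + (0.5)·(-0.75) + (0.5)·(0.25)) / 3 = -2.5/3 = -0.8333
  S[A,C] = ((-1.5)·(-1.75) + (0.5)·(2.25) + (0.5)·(-0.75) + (0.5)·(0.25)) / 3 = 3.5/3 = 1.1667
  S[B,B] = ((1.25)·(1.25) + (-0.75)·(-0.75) + (-0.75)·(-0.75) + (0.25)·(0.25)) / 3 = 2.75/3 = 0.9167
  S[B,C] = ((1.25)·(-1.75) + (-0.75)·(2.25) + (-0.75)·(-0.75) + (0.25)·(0.25)) / 3 = -3.25/3 = -1.0833
  S[C,C] = ((-1.75)·(-1.75) + (2.25)·(2.25) + (-0.75)·(-0.75) + (0.25)·(0.25)) / 3 = 8.75/3 = 2.9167

S is symmetric (S[j,i] = S[i,j]). Assembling:

S = [[1, -0.8333, 1.1667],
 [-0.8333, 0.9167, -1.0833],
 [1.1667, -1.0833, 2.9167]]


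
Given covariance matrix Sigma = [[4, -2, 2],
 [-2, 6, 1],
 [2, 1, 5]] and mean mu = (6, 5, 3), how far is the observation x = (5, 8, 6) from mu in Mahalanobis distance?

Step 1 — centre the observation: (x - mu) = (-1, 3, 3).

Step 2 — invert Sigma (cofactor / det for 3×3, or solve directly):
  Sigma^{-1} = [[0.4531, 0.1875, -0.2188],
 [0.1875, 0.25, -0.125],
 [-0.2188, -0.125, 0.3125]].

Step 3 — form the quadratic (x - mu)^T · Sigma^{-1} · (x - mu):
  Sigma^{-1} · (x - mu) = (-0.5469, 0.1875, 0.7812).
  (x - mu)^T · [Sigma^{-1} · (x - mu)] = (-1)·(-0.5469) + (3)·(0.1875) + (3)·(0.7812) = 3.4531.

Step 4 — take square root: d = √(3.4531) ≈ 1.8583.

d(x, mu) = √(3.4531) ≈ 1.8583


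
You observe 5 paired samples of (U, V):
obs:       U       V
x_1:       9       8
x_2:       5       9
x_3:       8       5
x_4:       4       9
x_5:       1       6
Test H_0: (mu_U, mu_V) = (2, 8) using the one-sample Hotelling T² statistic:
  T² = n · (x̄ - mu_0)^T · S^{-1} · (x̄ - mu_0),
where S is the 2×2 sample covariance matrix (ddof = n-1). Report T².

Step 1 — sample mean vector:
  mean(U) = (9 + 5 + 8 + 4 + 1) / 5 = 27/5 = 5.4
  mean(V) = (8 + 9 + 5 + 9 + 6) / 5 = 37/5 = 7.4
  x̄ = (5.4, 7.4),  deviation x̄ - mu_0 = (5.4, 7.4) - (2, 8) = (3.4, -0.6).

Step 2 — sample covariance matrix, S[i,j] = (1/(n-1)) · Σ_k (x_{k,i} - mean_i) · (x_{k,j} - mean_j), divisor n-1 = 4:
  S[U,U] = ((3.6)·(3.6) + (-0.4)·(-0.4) + (2.6)·(2.6) + (-1.4)·(-1.4) + (-4.4)·(-4.4)) / 4 = 41.2/4 = 10.3
  S[U,V] = ((3.6)·(0.6) + (-0.4)·(1.6) + (2.6)·(-2.4) + (-1.4)·(1.6) + (-4.4)·(-1.4)) / 4 = -0.8/4 = -0.2
  S[V,V] = ((0.6)·(0.6) + (1.6)·(1.6) + (-2.4)·(-2.4) + (1.6)·(1.6) + (-1.4)·(-1.4)) / 4 = 13.2/4 = 3.3
  S = [[10.3, -0.2],
 [-0.2, 3.3]].

Step 3 — invert S. det(S) = 10.3·3.3 - (-0.2)² = 33.95.
  S^{-1} = (1/det) · [[d, -b], [-b, a]] = [[0.0972, 0.0059],
 [0.0059, 0.3034]].

Step 4 — quadratic form (x̄ - mu_0)^T · S^{-1} · (x̄ - mu_0):
  S^{-1} · (x̄ - mu_0) = (0.327, -0.162),
  (x̄ - mu_0)^T · [...] = (3.4)·(0.327) + (-0.6)·(-0.162) = 1.2088.

Step 5 — scale by n: T² = 5 · 1.2088 = 6.0442.

T² ≈ 6.0442


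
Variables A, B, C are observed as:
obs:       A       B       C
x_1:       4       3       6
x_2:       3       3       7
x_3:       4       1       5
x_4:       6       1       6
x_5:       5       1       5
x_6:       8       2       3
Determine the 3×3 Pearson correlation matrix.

Step 1 — column means:
  mean(A) = (4 + 3 + 4 + 6 + 5 + 8) / 6 = 30/6 = 5
  mean(B) = (3 + 3 + 1 + 1 + 1 + 2) / 6 = 11/6 = 1.8333
  mean(C) = (6 + 7 + 5 + 6 + 5 + 3) / 6 = 32/6 = 5.3333

Step 2 — sample variances and covariances s[i,j] = (1/(n-1)) · Σ_k (x_{k,i} - mean_i) · (x_{k,j} - mean_j), with n-1 = 5:
  s[A,A] = ((-1)·(-1) + (-2)·(-2) + (-1)·(-1) + (1)·(1) + (0)·(0) + (3)·(3)) / 5 = 16/5 = 3.2
  s[A,B] = ((-1)·(1.1667) + (-2)·(1.1667) + (-1)·(-0.8333) + (1)·(-0.8333) + (0)·(-0.8333) + (3)·(0.1667)) / 5 = -3/5 = -0.6
  s[A,C] = ((-1)·(0.6667) + (-2)·(1.6667) + (-1)·(-0.3333) + (1)·(0.6667) + (0)·(-0.3333) + (3)·(-2.3333)) / 5 = -10/5 = -2
  s[B,B] = ((1.1667)·(1.1667) + (1.1667)·(1.1667) + (-0.8333)·(-0.8333) + (-0.8333)·(-0.8333) + (-0.8333)·(-0.8333) + (0.1667)·(0.1667)) / 5 = 4.8333/5 = 0.9667
  s[B,C] = ((1.1667)·(0.6667) + (1.1667)·(1.6667) + (-0.8333)·(-0.3333) + (-0.8333)·(0.6667) + (-0.8333)·(-0.3333) + (0.1667)·(-2.3333)) / 5 = 2.3333/5 = 0.4667
  s[C,C] = ((0.6667)·(0.6667) + (1.6667)·(1.6667) + (-0.3333)·(-0.3333) + (0.6667)·(0.6667) + (-0.3333)·(-0.3333) + (-2.3333)·(-2.3333)) / 5 = 9.3333/5 = 1.8667
  Sample standard deviations s_i = √(s[i,i]):
  s(A) = √(3.2) = 1.7889
  s(B) = √(0.9667) = 0.9832
  s(C) = √(1.8667) = 1.3663

Step 3 — r_{ij} = s_{ij} / (s_i · s_j):
  r[A,A] = 1 (diagonal).
  r[A,B] = -0.6 / (1.7889 · 0.9832) = -0.6 / 1.7588 = -0.3411
  r[A,C] = -2 / (1.7889 · 1.3663) = -2 / 2.444 = -0.8183
  r[B,B] = 1 (diagonal).
  r[B,C] = 0.4667 / (0.9832 · 1.3663) = 0.4667 / 1.3433 = 0.3474
  r[C,C] = 1 (diagonal).

R is symmetric with unit diagonal. Assembling:

R = [[1, -0.3411, -0.8183],
 [-0.3411, 1, 0.3474],
 [-0.8183, 0.3474, 1]]


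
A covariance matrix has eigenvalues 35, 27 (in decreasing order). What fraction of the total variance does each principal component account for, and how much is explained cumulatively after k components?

Step 1 — total variance = trace(Sigma) = Σ λ_i = 35 + 27 = 62.

Step 2 — fraction explained by component i = λ_i / Σ λ:
  PC1: 35/62 = 0.5645
  PC2: 27/62 = 0.4355

Step 3 — cumulative fraction after k components = (λ_1 + ... + λ_k) / Σ λ:
  k = 1: 35/62 = 0.5645
  k = 2: (35 + 27)/62 = 62/62 = 1

Summary (fraction, with percent):

explained: PC1 0.5645 (56.45%), PC2 0.4355 (43.55%);  cumulative: 0.5645, 1


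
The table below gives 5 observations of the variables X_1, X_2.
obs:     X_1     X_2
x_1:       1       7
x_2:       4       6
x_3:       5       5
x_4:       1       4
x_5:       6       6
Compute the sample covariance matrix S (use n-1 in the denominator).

Step 1 — column means:
  mean(X_1) = (1 + 4 + 5 + 1 + 6) / 5 = 17/5 = 3.4
  mean(X_2) = (7 + 6 + 5 + 4 + 6) / 5 = 28/5 = 5.6

Step 2 — sample covariance S[i,j] = (1/(n-1)) · Σ_k (x_{k,i} - mean_i) · (x_{k,j} - mean_j), with n-1 = 4.
  S[X_1,X_1] = ((-2.4)·(-2.4) + (0.6)·(0.6) + (1.6)·(1.6) + (-2.4)·(-2.4) + (2.6)·(2.6)) / 4 = 21.2/4 = 5.3
  S[X_1,X_2] = ((-2.4)·(1.4) + (0.6)·(0.4) + (1.6)·(-0.6) + (-2.4)·(-1.6) + (2.6)·(0.4)) / 4 = 0.8/4 = 0.2
  S[X_2,X_2] = ((1.4)·(1.4) + (0.4)·(0.4) + (-0.6)·(-0.6) + (-1.6)·(-1.6) + (0.4)·(0.4)) / 4 = 5.2/4 = 1.3

S is symmetric (S[j,i] = S[i,j]). Assembling:

S = [[5.3, 0.2],
 [0.2, 1.3]]


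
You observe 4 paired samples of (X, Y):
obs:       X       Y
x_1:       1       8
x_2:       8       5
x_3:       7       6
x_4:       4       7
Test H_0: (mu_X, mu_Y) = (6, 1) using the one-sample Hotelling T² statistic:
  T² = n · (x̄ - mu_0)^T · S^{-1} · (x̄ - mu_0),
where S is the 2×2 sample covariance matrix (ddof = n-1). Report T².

Step 1 — sample mean vector:
  mean(X) = (1 + 8 + 7 + 4) / 4 = 20/4 = 5
  mean(Y) = (8 + 5 + 6 + 7) / 4 = 26/4 = 6.5
  x̄ = (5, 6.5),  deviation x̄ - mu_0 = (5, 6.5) - (6, 1) = (-1, 5.5).

Step 2 — sample covariance matrix, S[i,j] = (1/(n-1)) · Σ_k (x_{k,i} - mean_i) · (x_{k,j} - mean_j), divisor n-1 = 3:
  S[X,X] = ((-4)·(-4) + (3)·(3) + (2)·(2) + (-1)·(-1)) / 3 = 30/3 = 10
  S[X,Y] = ((-4)·(1.5) + (3)·(-1.5) + (2)·(-0.5) + (-1)·(0.5)) / 3 = -12/3 = -4
  S[Y,Y] = ((1.5)·(1.5) + (-1.5)·(-1.5) + (-0.5)·(-0.5) + (0.5)·(0.5)) / 3 = 5/3 = 1.6667
  S = [[10, -4],
 [-4, 1.6667]].

Step 3 — invert S. det(S) = 10·1.6667 - (-4)² = 0.6667.
  S^{-1} = (1/det) · [[d, -b], [-b, a]] = [[2.5, 6],
 [6, 15]].

Step 4 — quadratic form (x̄ - mu_0)^T · S^{-1} · (x̄ - mu_0):
  S^{-1} · (x̄ - mu_0) = (30.5, 76.5),
  (x̄ - mu_0)^T · [...] = (-1)·(30.5) + (5.5)·(76.5) = 390.25.

Step 5 — scale by n: T² = 4 · 390.25 = 1561.

T² ≈ 1561


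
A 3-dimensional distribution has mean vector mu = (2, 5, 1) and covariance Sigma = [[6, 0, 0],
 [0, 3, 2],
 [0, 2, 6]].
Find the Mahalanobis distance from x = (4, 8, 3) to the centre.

Step 1 — centre the observation: (x - mu) = (2, 3, 2).

Step 2 — invert Sigma (cofactor / det for 3×3, or solve directly):
  Sigma^{-1} = [[0.1667, 0, 0],
 [0, 0.4286, -0.1429],
 [0, -0.1429, 0.2143]].

Step 3 — form the quadratic (x - mu)^T · Sigma^{-1} · (x - mu):
  Sigma^{-1} · (x - mu) = (0.3333, 1, 0).
  (x - mu)^T · [Sigma^{-1} · (x - mu)] = (2)·(0.3333) + (3)·(1) + (2)·(0) = 3.6667.

Step 4 — take square root: d = √(3.6667) ≈ 1.9149.

d(x, mu) = √(3.6667) ≈ 1.9149


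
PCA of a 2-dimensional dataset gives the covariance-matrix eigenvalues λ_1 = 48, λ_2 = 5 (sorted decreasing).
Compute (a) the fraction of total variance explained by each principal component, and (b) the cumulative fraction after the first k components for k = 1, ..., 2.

Step 1 — total variance = trace(Sigma) = Σ λ_i = 48 + 5 = 53.

Step 2 — fraction explained by component i = λ_i / Σ λ:
  PC1: 48/53 = 0.9057
  PC2: 5/53 = 0.0943

Step 3 — cumulative fraction after k components = (λ_1 + ... + λ_k) / Σ λ:
  k = 1: 48/53 = 0.9057
  k = 2: (48 + 5)/53 = 53/53 = 1

Summary (fraction, with percent):

explained: PC1 0.9057 (90.57%), PC2 0.0943 (9.43%);  cumulative: 0.9057, 1


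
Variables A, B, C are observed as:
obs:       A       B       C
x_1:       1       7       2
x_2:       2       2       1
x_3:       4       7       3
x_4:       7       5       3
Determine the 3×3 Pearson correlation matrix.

Step 1 — column means:
  mean(A) = (1 + 2 + 4 + 7) / 4 = 14/4 = 3.5
  mean(B) = (7 + 2 + 7 + 5) / 4 = 21/4 = 5.25
  mean(C) = (2 + 1 + 3 + 3) / 4 = 9/4 = 2.25

Step 2 — sample variances and covariances s[i,j] = (1/(n-1)) · Σ_k (x_{k,i} - mean_i) · (x_{k,j} - mean_j), with n-1 = 3:
  s[A,A] = ((-2.5)·(-2.5) + (-1.5)·(-1.5) + (0.5)·(0.5) + (3.5)·(3.5)) / 3 = 21/3 = 7
  s[A,B] = ((-2.5)·(1.75) + (-1.5)·(-3.25) + (0.5)·(1.75) + (3.5)·(-0.25)) / 3 = 0.5/3 = 0.1667
  s[A,C] = ((-2.5)·(-0.25) + (-1.5)·(-1.25) + (0.5)·(0.75) + (3.5)·(0.75)) / 3 = 5.5/3 = 1.8333
  s[B,B] = ((1.75)·(1.75) + (-3.25)·(-3.25) + (1.75)·(1.75) + (-0.25)·(-0.25)) / 3 = 16.75/3 = 5.5833
  s[B,C] = ((1.75)·(-0.25) + (-3.25)·(-1.25) + (1.75)·(0.75) + (-0.25)·(0.75)) / 3 = 4.75/3 = 1.5833
  s[C,C] = ((-0.25)·(-0.25) + (-1.25)·(-1.25) + (0.75)·(0.75) + (0.75)·(0.75)) / 3 = 2.75/3 = 0.9167
  Sample standard deviations s_i = √(s[i,i]):
  s(A) = √(7) = 2.6458
  s(B) = √(5.5833) = 2.3629
  s(C) = √(0.9167) = 0.9574

Step 3 — r_{ij} = s_{ij} / (s_i · s_j):
  r[A,A] = 1 (diagonal).
  r[A,B] = 0.1667 / (2.6458 · 2.3629) = 0.1667 / 6.2517 = 0.0267
  r[A,C] = 1.8333 / (2.6458 · 0.9574) = 1.8333 / 2.5331 = 0.7237
  r[B,B] = 1 (diagonal).
  r[B,C] = 1.5833 / (2.3629 · 0.9574) = 1.5833 / 2.2623 = 0.6999
  r[C,C] = 1 (diagonal).

R is symmetric with unit diagonal. Assembling:

R = [[1, 0.0267, 0.7237],
 [0.0267, 1, 0.6999],
 [0.7237, 0.6999, 1]]


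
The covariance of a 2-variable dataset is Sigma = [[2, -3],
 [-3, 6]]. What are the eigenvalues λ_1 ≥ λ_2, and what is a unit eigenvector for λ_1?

Step 1 — characteristic polynomial of 2×2 Sigma:
  det(Sigma - λI) = λ² - trace · λ + det = 0.
  trace = 2 + 6 = 8, det = 2·6 - (-3)² = 3.
Step 2 — discriminant:
  Δ = trace² - 4·det = 64 - 12 = 52.
Step 3 — eigenvalues:
  λ = (trace ± √Δ)/2 = (8 ± 7.2111)/2,
  λ_1 = 7.6056,  λ_2 = 0.3944.

Step 4 — unit eigenvector for λ_1: solve (Sigma - λ_1 I)v = 0. First row:
  (2 - 7.6056)·v_x + (-3)·v_y = 0, i.e. (-5.6056)·v_x + (-3)·v_y = 0,
  so v ∝ (b, λ_1 - a) = (-3, 5.6056); multiply by -1 so the first entry is positive: u = (3, -5.6056).
  ||u|| = √((3)² + (-5.6056)²) = √(40.4222) ≈ 6.3578,
  v_1 = u/||u|| ≈ (0.4719, -0.8817) (||v_1|| = 1).

λ_1 = 7.6056,  λ_2 = 0.3944;  v_1 ≈ (0.4719, -0.8817)


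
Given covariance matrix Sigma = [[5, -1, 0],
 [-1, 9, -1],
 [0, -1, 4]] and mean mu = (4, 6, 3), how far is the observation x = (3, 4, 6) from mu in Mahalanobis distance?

Step 1 — centre the observation: (x - mu) = (-1, -2, 3).

Step 2 — invert Sigma (cofactor / det for 3×3, or solve directly):
  Sigma^{-1} = [[0.2047, 0.0234, 0.0058],
 [0.0234, 0.117, 0.0292],
 [0.0058, 0.0292, 0.2573]].

Step 3 — form the quadratic (x - mu)^T · Sigma^{-1} · (x - mu):
  Sigma^{-1} · (x - mu) = (-0.2339, -0.1696, 0.7076).
  (x - mu)^T · [Sigma^{-1} · (x - mu)] = (-1)·(-0.2339) + (-2)·(-0.1696) + (3)·(0.7076) = 2.6959.

Step 4 — take square root: d = √(2.6959) ≈ 1.6419.

d(x, mu) = √(2.6959) ≈ 1.6419


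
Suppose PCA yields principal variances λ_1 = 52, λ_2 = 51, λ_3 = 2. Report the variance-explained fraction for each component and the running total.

Step 1 — total variance = trace(Sigma) = Σ λ_i = 52 + 51 + 2 = 105.

Step 2 — fraction explained by component i = λ_i / Σ λ:
  PC1: 52/105 = 0.4952
  PC2: 51/105 = 0.4857
  PC3: 2/105 = 0.019

Step 3 — cumulative fraction after k components = (λ_1 + ... + λ_k) / Σ λ:
  k = 1: 52/105 = 0.4952
  k = 2: (52 + 51)/105 = 103/105 = 0.981
  k = 3: (52 + 51 + 2)/105 = 105/105 = 1

Summary (fraction, with percent):

explained: PC1 0.4952 (49.52%), PC2 0.4857 (48.57%), PC3 0.019 (1.9%);  cumulative: 0.4952, 0.981, 1


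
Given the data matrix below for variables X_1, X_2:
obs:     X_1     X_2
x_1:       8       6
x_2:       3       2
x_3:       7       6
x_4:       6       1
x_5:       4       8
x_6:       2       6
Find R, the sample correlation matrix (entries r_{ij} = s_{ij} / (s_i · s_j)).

Step 1 — column means:
  mean(X_1) = (8 + 3 + 7 + 6 + 4 + 2) / 6 = 30/6 = 5
  mean(X_2) = (6 + 2 + 6 + 1 + 8 + 6) / 6 = 29/6 = 4.8333

Step 2 — sample variances and covariances s[i,j] = (1/(n-1)) · Σ_k (x_{k,i} - mean_i) · (x_{k,j} - mean_j), with n-1 = 5:
  s[X_1,X_1] = ((3)·(3) + (-2)·(-2) + (2)·(2) + (1)·(1) + (-1)·(-1) + (-3)·(-3)) / 5 = 28/5 = 5.6
  s[X_1,X_2] = ((3)·(1.1667) + (-2)·(-2.8333) + (2)·(1.1667) + (1)·(-3.8333) + (-1)·(3.1667) + (-3)·(1.1667)) / 5 = 1/5 = 0.2
  s[X_2,X_2] = ((1.1667)·(1.1667) + (-2.8333)·(-2.8333) + (1.1667)·(1.1667) + (-3.8333)·(-3.8333) + (3.1667)·(3.1667) + (1.1667)·(1.1667)) / 5 = 36.8333/5 = 7.3667
  Sample standard deviations s_i = √(s[i,i]):
  s(X_1) = √(5.6) = 2.3664
  s(X_2) = √(7.3667) = 2.7142

Step 3 — r_{ij} = s_{ij} / (s_i · s_j):
  r[X_1,X_1] = 1 (diagonal).
  r[X_1,X_2] = 0.2 / (2.3664 · 2.7142) = 0.2 / 6.4229 = 0.0311
  r[X_2,X_2] = 1 (diagonal).

R is symmetric with unit diagonal. Assembling:

R = [[1, 0.0311],
 [0.0311, 1]]


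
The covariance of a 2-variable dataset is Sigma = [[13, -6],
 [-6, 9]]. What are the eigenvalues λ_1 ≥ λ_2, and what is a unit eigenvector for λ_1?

Step 1 — characteristic polynomial of 2×2 Sigma:
  det(Sigma - λI) = λ² - trace · λ + det = 0.
  trace = 13 + 9 = 22, det = 13·9 - (-6)² = 81.
Step 2 — discriminant:
  Δ = trace² - 4·det = 484 - 324 = 160.
Step 3 — eigenvalues:
  λ = (trace ± √Δ)/2 = (22 ± 12.6491)/2,
  λ_1 = 17.3246,  λ_2 = 4.6754.

Step 4 — unit eigenvector for λ_1: solve (Sigma - λ_1 I)v = 0. First row:
  (13 - 17.3246)·v_x + (-6)·v_y = 0, i.e. (-4.3246)·v_x + (-6)·v_y = 0,
  so v ∝ (b, λ_1 - a) = (-6, 4.3246); multiply by -1 so the first entry is positive: u = (6, -4.3246).
  ||u|| = √((6)² + (-4.3246)²) = √(54.7018) ≈ 7.3961,
  v_1 = u/||u|| ≈ (0.8112, -0.5847) (||v_1|| = 1).

λ_1 = 17.3246,  λ_2 = 4.6754;  v_1 ≈ (0.8112, -0.5847)


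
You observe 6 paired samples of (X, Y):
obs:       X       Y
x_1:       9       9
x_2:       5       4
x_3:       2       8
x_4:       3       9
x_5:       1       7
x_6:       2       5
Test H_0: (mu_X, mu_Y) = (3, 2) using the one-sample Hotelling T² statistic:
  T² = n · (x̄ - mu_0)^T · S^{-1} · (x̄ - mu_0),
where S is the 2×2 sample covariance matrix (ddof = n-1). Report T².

Step 1 — sample mean vector:
  mean(X) = (9 + 5 + 2 + 3 + 1 + 2) / 6 = 22/6 = 3.6667
  mean(Y) = (9 + 4 + 8 + 9 + 7 + 5) / 6 = 42/6 = 7
  x̄ = (3.6667, 7),  deviation x̄ - mu_0 = (3.6667, 7) - (3, 2) = (0.6667, 5).

Step 2 — sample covariance matrix, S[i,j] = (1/(n-1)) · Σ_k (x_{k,i} - mean_i) · (x_{k,j} - mean_j), divisor n-1 = 5:
  S[X,X] = ((5.3333)·(5.3333) + (1.3333)·(1.3333) + (-1.6667)·(-1.6667) + (-0.6667)·(-0.6667) + (-2.6667)·(-2.6667) + (-1.6667)·(-1.6667)) / 5 = 43.3333/5 = 8.6667
  S[X,Y] = ((5.3333)·(2) + (1.3333)·(-3) + (-1.6667)·(1) + (-0.6667)·(2) + (-2.6667)·(0) + (-1.6667)·(-2)) / 5 = 7/5 = 1.4
  S[Y,Y] = ((2)·(2) + (-3)·(-3) + (1)·(1) + (2)·(2) + (0)·(0) + (-2)·(-2)) / 5 = 22/5 = 4.4
  S = [[8.6667, 1.4],
 [1.4, 4.4]].

Step 3 — invert S. det(S) = 8.6667·4.4 - (1.4)² = 36.1733.
  S^{-1} = (1/det) · [[d, -b], [-b, a]] = [[0.1216, -0.0387],
 [-0.0387, 0.2396]].

Step 4 — quadratic form (x̄ - mu_0)^T · S^{-1} · (x̄ - mu_0):
  S^{-1} · (x̄ - mu_0) = (-0.1124, 1.1721),
  (x̄ - mu_0)^T · [...] = (0.6667)·(-0.1124) + (5)·(1.1721) = 5.7857.

Step 5 — scale by n: T² = 6 · 5.7857 = 34.7143.

T² ≈ 34.7143


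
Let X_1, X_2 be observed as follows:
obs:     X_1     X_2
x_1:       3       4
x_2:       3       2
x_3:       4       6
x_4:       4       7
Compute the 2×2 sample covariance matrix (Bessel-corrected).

Step 1 — column means:
  mean(X_1) = (3 + 3 + 4 + 4) / 4 = 14/4 = 3.5
  mean(X_2) = (4 + 2 + 6 + 7) / 4 = 19/4 = 4.75

Step 2 — sample covariance S[i,j] = (1/(n-1)) · Σ_k (x_{k,i} - mean_i) · (x_{k,j} - mean_j), with n-1 = 3.
  S[X_1,X_1] = ((-0.5)·(-0.5) + (-0.5)·(-0.5) + (0.5)·(0.5) + (0.5)·(0.5)) / 3 = 1/3 = 0.3333
  S[X_1,X_2] = ((-0.5)·(-0.75) + (-0.5)·(-2.75) + (0.5)·(1.25) + (0.5)·(2.25)) / 3 = 3.5/3 = 1.1667
  S[X_2,X_2] = ((-0.75)·(-0.75) + (-2.75)·(-2.75) + (1.25)·(1.25) + (2.25)·(2.25)) / 3 = 14.75/3 = 4.9167

S is symmetric (S[j,i] = S[i,j]). Assembling:

S = [[0.3333, 1.1667],
 [1.1667, 4.9167]]


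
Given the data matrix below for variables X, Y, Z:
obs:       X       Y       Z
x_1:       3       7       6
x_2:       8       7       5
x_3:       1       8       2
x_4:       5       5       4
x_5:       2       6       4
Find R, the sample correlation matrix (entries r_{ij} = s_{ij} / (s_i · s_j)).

Step 1 — column means:
  mean(X) = (3 + 8 + 1 + 5 + 2) / 5 = 19/5 = 3.8
  mean(Y) = (7 + 7 + 8 + 5 + 6) / 5 = 33/5 = 6.6
  mean(Z) = (6 + 5 + 2 + 4 + 4) / 5 = 21/5 = 4.2

Step 2 — sample variances and covariances s[i,j] = (1/(n-1)) · Σ_k (x_{k,i} - mean_i) · (x_{k,j} - mean_j), with n-1 = 4:
  s[X,X] = ((-0.8)·(-0.8) + (4.2)·(4.2) + (-2.8)·(-2.8) + (1.2)·(1.2) + (-1.8)·(-1.8)) / 4 = 30.8/4 = 7.7
  s[X,Y] = ((-0.8)·(0.4) + (4.2)·(0.4) + (-2.8)·(1.4) + (1.2)·(-1.6) + (-1.8)·(-0.6)) / 4 = -3.4/4 = -0.85
  s[X,Z] = ((-0.8)·(1.8) + (4.2)·(0.8) + (-2.8)·(-2.2) + (1.2)·(-0.2) + (-1.8)·(-0.2)) / 4 = 8.2/4 = 2.05
  s[Y,Y] = ((0.4)·(0.4) + (0.4)·(0.4) + (1.4)·(1.4) + (-1.6)·(-1.6) + (-0.6)·(-0.6)) / 4 = 5.2/4 = 1.3
  s[Y,Z] = ((0.4)·(1.8) + (0.4)·(0.8) + (1.4)·(-2.2) + (-1.6)·(-0.2) + (-0.6)·(-0.2)) / 4 = -1.6/4 = -0.4
  s[Z,Z] = ((1.8)·(1.8) + (0.8)·(0.8) + (-2.2)·(-2.2) + (-0.2)·(-0.2) + (-0.2)·(-0.2)) / 4 = 8.8/4 = 2.2
  Sample standard deviations s_i = √(s[i,i]):
  s(X) = √(7.7) = 2.7749
  s(Y) = √(1.3) = 1.1402
  s(Z) = √(2.2) = 1.4832

Step 3 — r_{ij} = s_{ij} / (s_i · s_j):
  r[X,X] = 1 (diagonal).
  r[X,Y] = -0.85 / (2.7749 · 1.1402) = -0.85 / 3.1639 = -0.2687
  r[X,Z] = 2.05 / (2.7749 · 1.4832) = 2.05 / 4.1158 = 0.4981
  r[Y,Y] = 1 (diagonal).
  r[Y,Z] = -0.4 / (1.1402 · 1.4832) = -0.4 / 1.6912 = -0.2365
  r[Z,Z] = 1 (diagonal).

R is symmetric with unit diagonal. Assembling:

R = [[1, -0.2687, 0.4981],
 [-0.2687, 1, -0.2365],
 [0.4981, -0.2365, 1]]


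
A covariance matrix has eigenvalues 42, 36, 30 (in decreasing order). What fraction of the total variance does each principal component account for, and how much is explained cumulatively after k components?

Step 1 — total variance = trace(Sigma) = Σ λ_i = 42 + 36 + 30 = 108.

Step 2 — fraction explained by component i = λ_i / Σ λ:
  PC1: 42/108 = 0.3889
  PC2: 36/108 = 0.3333
  PC3: 30/108 = 0.2778

Step 3 — cumulative fraction after k components = (λ_1 + ... + λ_k) / Σ λ:
  k = 1: 42/108 = 0.3889
  k = 2: (42 + 36)/108 = 78/108 = 0.7222
  k = 3: (42 + 36 + 30)/108 = 108/108 = 1

Summary (fraction, with percent):

explained: PC1 0.3889 (38.89%), PC2 0.3333 (33.33%), PC3 0.2778 (27.78%);  cumulative: 0.3889, 0.7222, 1


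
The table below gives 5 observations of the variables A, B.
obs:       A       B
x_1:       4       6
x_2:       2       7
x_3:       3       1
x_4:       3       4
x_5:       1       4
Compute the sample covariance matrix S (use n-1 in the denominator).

Step 1 — column means:
  mean(A) = (4 + 2 + 3 + 3 + 1) / 5 = 13/5 = 2.6
  mean(B) = (6 + 7 + 1 + 4 + 4) / 5 = 22/5 = 4.4

Step 2 — sample covariance S[i,j] = (1/(n-1)) · Σ_k (x_{k,i} - mean_i) · (x_{k,j} - mean_j), with n-1 = 4.
  S[A,A] = ((1.4)·(1.4) + (-0.6)·(-0.6) + (0.4)·(0.4) + (0.4)·(0.4) + (-1.6)·(-1.6)) / 4 = 5.2/4 = 1.3
  S[A,B] = ((1.4)·(1.6) + (-0.6)·(2.6) + (0.4)·(-3.4) + (0.4)·(-0.4) + (-1.6)·(-0.4)) / 4 = -0.2/4 = -0.05
  S[B,B] = ((1.6)·(1.6) + (2.6)·(2.6) + (-3.4)·(-3.4) + (-0.4)·(-0.4) + (-0.4)·(-0.4)) / 4 = 21.2/4 = 5.3

S is symmetric (S[j,i] = S[i,j]). Assembling:

S = [[1.3, -0.05],
 [-0.05, 5.3]]


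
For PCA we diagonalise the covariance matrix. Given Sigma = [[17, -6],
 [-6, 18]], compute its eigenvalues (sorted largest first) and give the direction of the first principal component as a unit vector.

Step 1 — characteristic polynomial of 2×2 Sigma:
  det(Sigma - λI) = λ² - trace · λ + det = 0.
  trace = 17 + 18 = 35, det = 17·18 - (-6)² = 270.
Step 2 — discriminant:
  Δ = trace² - 4·det = 1225 - 1080 = 145.
Step 3 — eigenvalues:
  λ = (trace ± √Δ)/2 = (35 ± 12.0416)/2,
  λ_1 = 23.5208,  λ_2 = 11.4792.

Step 4 — unit eigenvector for λ_1: solve (Sigma - λ_1 I)v = 0. First row:
  (17 - 23.5208)·v_x + (-6)·v_y = 0, i.e. (-6.5208)·v_x + (-6)·v_y = 0,
  so v ∝ (b, λ_1 - a) = (-6, 6.5208); multiply by -1 so the first entry is positive: u = (6, -6.5208).
  ||u|| = √((6)² + (-6.5208)²) = √(78.5208) ≈ 8.8612,
  v_1 = u/||u|| ≈ (0.6771, -0.7359) (||v_1|| = 1).

λ_1 = 23.5208,  λ_2 = 11.4792;  v_1 ≈ (0.6771, -0.7359)
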